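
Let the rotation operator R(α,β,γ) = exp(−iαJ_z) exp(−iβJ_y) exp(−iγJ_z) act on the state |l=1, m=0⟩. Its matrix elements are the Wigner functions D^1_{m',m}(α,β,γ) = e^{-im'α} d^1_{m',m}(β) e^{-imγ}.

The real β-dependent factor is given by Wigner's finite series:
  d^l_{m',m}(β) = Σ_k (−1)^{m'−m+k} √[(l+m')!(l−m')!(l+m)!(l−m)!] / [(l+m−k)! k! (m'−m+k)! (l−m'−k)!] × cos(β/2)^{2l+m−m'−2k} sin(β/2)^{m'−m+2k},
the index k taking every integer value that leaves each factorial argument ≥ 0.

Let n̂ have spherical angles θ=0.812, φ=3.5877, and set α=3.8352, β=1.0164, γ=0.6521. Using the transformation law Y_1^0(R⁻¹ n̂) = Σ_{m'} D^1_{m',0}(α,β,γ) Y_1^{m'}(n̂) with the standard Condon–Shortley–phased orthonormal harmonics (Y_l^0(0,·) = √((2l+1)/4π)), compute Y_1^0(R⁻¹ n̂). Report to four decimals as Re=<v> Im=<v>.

Re=0.4692 Im=0.0000

Need the full column D^1_{m',0} for m'=−1..1 at α=3.8352, β=1.0164, γ=0.6521.
cos(β/2)=0.873622, sin(β/2)=0.486606
d^1_{-1,0}: single k=1 term ⇒ +0.601195;  D = -0.462286-0.384353i
d^1_{0,0}: k∈[0..1] ⇒ +0.763215 -0.236785 = +0.526430;  D = +0.526430+0.000000i
d^1_{1,0}: single k=0 term ⇒ -0.601195;  D = +0.462286-0.384353i
Y_1^{m'}(θ=0.812,φ=3.5877) and Σ D·Y over m':
  (-0.4623-0.3844i)·(-0.2262+0.1082i)  (+0.5264+0.0000i)·(+0.3362+0.0000i)  (+0.4623-0.3844i)·(+0.2262+0.1082i)
Y_1^0(R⁻¹ n̂) = +0.469245+0.000000i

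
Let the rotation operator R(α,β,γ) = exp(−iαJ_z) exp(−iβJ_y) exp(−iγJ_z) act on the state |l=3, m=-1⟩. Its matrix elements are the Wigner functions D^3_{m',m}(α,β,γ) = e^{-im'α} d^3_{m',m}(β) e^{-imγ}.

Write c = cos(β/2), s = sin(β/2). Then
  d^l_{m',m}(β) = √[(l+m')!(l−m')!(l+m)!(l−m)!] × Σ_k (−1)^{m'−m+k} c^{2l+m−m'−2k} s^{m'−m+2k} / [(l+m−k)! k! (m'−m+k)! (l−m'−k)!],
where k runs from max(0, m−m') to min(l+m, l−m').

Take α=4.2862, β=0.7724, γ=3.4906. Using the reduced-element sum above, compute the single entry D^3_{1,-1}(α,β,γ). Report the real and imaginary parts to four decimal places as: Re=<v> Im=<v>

D^3_{1,-1}(4.2862,0.7724,3.4906) = e^{-i·1·4.2862}·d^3_{1,-1}(0.7724)·e^{-i·-1·3.4906}. Compute d first:
c=cos(0.7724/2)=0.926347, s=sin(0.7724/2)=0.376671; N=√[24·2·2·24]=48.000000
k∈{0,1,2} keeps every argument non-negative
  k=0: (−1)^2·48.0000/(8)·0.9263^4·0.3767^2 = +0.626860
  k=1: (−1)^3·48.0000/(6)·0.9263^2·0.3767^4 = -0.138193
  k=2: (−1)^4·48.0000/(48)·0.9263^0·0.3767^6 = +0.002856
d^3_{1,-1}(0.7724) = +0.626860 -0.138193 +0.002856 = +0.491523
D = (-0.413404+0.910548i)·(+0.491523)·(-0.939713-0.341965i) = +0.343996-0.351087i

Re=0.3440 Im=-0.3511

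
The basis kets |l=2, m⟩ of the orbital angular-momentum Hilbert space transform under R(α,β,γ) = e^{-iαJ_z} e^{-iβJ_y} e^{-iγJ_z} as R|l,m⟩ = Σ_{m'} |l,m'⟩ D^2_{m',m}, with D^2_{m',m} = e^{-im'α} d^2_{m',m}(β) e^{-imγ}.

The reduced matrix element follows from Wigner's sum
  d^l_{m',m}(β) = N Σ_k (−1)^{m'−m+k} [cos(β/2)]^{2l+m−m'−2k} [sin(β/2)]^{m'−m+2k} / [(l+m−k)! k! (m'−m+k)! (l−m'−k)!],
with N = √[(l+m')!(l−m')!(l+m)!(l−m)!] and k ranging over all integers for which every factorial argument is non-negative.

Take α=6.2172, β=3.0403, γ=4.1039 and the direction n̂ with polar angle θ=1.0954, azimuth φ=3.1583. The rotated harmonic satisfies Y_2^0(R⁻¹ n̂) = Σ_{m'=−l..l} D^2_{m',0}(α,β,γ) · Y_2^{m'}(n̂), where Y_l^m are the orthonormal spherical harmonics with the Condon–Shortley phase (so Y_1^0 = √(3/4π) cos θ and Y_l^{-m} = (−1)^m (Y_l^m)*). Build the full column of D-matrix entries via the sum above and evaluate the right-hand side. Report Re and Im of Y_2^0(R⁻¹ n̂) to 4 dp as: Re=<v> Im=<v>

Need the full column D^2_{m',0} for m'=−2..2 at α=6.2172, β=3.0403, γ=4.1039.
cos(β/2)=0.050625, sin(β/2)=0.998718
d^2_{-2,0}: single k=2 term ⇒ +0.006262;  D = +0.006207-0.000824i
d^2_{-1,0}: k∈[1..2] ⇒ +0.000317 -0.123528 = -0.123211;  D = -0.122943+0.008124i
d^2_{0,0}: k∈[0..2] ⇒ +0.000007 -0.010225 +0.994881 = +0.984662;  D = +0.984662+0.000000i
d^2_{1,0}: k∈[0..1] ⇒ -0.000317 +0.123528 = +0.123211;  D = +0.122943+0.008124i
d^2_{2,0}: single k=0 term ⇒ +0.006262;  D = +0.006207+0.000824i
Y_2^{m'}(θ=1.0954,φ=3.1583) and Σ D·Y over m':
  (+0.0062-0.0008i)·(+0.3052-0.0102i)  (-0.1229+0.0081i)·(-0.3143+0.0053i)  (+0.9847+0.0000i)·(-0.1172+0.0000i)  (+0.1229+0.0081i)·(+0.3143+0.0053i)  (+0.0062+0.0008i)·(+0.3052+0.0102i)
Y_2^0(R⁻¹ n̂) = -0.034412-0.000000i

Re=-0.0344 Im=0.0000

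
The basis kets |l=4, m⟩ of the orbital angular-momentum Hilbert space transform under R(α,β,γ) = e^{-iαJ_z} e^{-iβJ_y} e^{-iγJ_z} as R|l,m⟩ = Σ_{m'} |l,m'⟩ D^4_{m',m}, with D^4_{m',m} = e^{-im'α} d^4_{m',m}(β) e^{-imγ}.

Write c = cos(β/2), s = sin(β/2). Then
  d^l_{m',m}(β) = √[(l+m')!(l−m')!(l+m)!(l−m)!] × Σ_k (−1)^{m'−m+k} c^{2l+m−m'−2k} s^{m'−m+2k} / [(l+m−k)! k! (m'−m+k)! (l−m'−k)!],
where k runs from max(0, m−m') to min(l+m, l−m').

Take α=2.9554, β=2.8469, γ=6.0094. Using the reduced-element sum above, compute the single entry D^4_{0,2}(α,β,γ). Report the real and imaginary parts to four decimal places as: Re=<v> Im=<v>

Re=0.1540 Im=0.0939

D^4_{0,2}(2.9554,2.8469,6.0094) = e^{-i·0·2.9554}·d^4_{0,2}(2.8469)·e^{-i·2·6.0094}. Compute d first:
Half-angle: c=0.146814, s=0.989164. N=√(24·24·720·2)=910.735966
k: max(0,(2)−(0))=2 … min(4+(2),4−(0))=4
  k=2: (−1)^0·910.7360/(96)·0.1468^6·0.9892^2 = +0.000093
  k=3: (−1)^1·910.7360/(36)·0.1468^4·0.9892^4 = -0.011252
  k=4: (−1)^2·910.7360/(96)·0.1468^2·0.9892^6 = +0.191542
d^4_{0,2}(2.8469) = +0.000093 -0.011252 +0.191542 = +0.180383
Phases: e^{-i·(0)·2.9554}=+1.000000+0.000000i, e^{-i·(2)·6.0094}=+0.853792+0.520615i ⇒ D=+0.154010+0.093910i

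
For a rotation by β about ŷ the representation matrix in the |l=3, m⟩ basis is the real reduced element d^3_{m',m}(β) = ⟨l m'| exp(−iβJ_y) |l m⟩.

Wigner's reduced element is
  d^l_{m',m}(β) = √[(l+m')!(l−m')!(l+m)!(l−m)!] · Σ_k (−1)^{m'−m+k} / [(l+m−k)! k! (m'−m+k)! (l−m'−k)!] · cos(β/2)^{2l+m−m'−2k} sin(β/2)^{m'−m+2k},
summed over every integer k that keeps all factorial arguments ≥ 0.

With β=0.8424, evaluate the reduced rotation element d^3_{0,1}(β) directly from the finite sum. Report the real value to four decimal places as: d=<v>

d^3_{0,1}(β=0.8424) via Wigner's sum:
Half-angle: c=0.912599, s=0.408856. N=√(6·6·24·2)=41.569219
Admissible k: 1..3 (factorial args all ≥0)
  k=1: (−1)^0·41.5692/(12)·0.9126^5·0.4089^1 = +0.896522
  k=2: (−1)^1·41.5692/(4)·0.9126^3·0.4089^3 = -0.539837
  k=3: (−1)^2·41.5692/(12)·0.9126^1·0.4089^5 = +0.036118
d^3_{0,1}(0.8424) = +0.896522 -0.539837 +0.036118 = +0.392803

d=0.3928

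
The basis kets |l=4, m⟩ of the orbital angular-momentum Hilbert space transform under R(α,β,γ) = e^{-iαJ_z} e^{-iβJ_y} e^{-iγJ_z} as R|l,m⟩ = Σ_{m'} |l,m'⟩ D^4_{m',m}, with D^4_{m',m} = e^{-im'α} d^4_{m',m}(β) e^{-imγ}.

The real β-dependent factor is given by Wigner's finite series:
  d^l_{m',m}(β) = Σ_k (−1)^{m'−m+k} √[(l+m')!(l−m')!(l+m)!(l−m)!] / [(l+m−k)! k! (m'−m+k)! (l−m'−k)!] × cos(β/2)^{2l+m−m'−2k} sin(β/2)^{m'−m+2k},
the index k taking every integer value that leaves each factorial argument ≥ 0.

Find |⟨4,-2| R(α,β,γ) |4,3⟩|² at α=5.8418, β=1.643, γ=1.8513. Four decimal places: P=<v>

D^4_{-2,3}(5.8418,1.643,1.8513) = e^{-i·-2·5.8418}·d^4_{-2,3}(1.643)·e^{-i·3·1.8513}. Compute d first:
c=cos(1.643/2)=0.681124, s=sin(1.643/2)=0.732168; N=√[2·720·5040·1]=2693.993318
The bounds max(0,m−m')=5 and min(l+m,l−m')=6 give 2 terms
  k=5: (−1)^0·2693.9933/(240)·0.6811^3·0.7322^5 = +0.746308
  k=6: (−1)^1·2693.9933/(720)·0.6811^1·0.7322^7 = -0.287453
d^4_{-2,3}(1.643) = +0.746308 -0.287453 = +0.458855
|D^4_{-2,3}|² = |d^4_{-2,3}(β)|² = (+0.458855)² = 0.210548 (the z-rotation phases have unit modulus)

P=0.2105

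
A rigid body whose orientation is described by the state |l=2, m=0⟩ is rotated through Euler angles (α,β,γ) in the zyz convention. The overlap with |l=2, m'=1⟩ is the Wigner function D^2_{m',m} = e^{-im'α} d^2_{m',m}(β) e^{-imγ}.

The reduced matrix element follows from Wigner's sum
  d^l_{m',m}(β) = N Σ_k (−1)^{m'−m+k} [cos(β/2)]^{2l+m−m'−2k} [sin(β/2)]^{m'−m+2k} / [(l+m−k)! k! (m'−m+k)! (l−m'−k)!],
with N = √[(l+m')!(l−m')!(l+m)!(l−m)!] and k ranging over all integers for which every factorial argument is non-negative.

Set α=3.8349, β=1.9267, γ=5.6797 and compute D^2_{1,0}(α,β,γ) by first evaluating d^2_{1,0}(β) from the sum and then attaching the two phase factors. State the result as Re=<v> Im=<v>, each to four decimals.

D^2_{1,0}(3.8349,1.9267,5.6797) = e^{-i·1·3.8349}·d^2_{1,0}(1.9267)·e^{-i·0·5.6797}. Compute d first:
c=cos(1.9267/2)=0.570772, s=sin(1.9267/2)=0.821108; N=√[6·1·2·2]=4.898979
k∈{0,1} keeps every argument non-negative
  k=0: (−1)^1·4.8990/(2)·0.5708^3·0.8211^1 = -0.373994
  k=1: (−1)^2·4.8990/(2)·0.5708^1·0.8211^3 = +0.773998
d^2_{1,0}(1.9267) = -0.373994 +0.773998 = +0.400004
Phases: e^{-i·(1)·3.8349}=-0.769137+0.639084i, e^{-i·(0)·5.6797}=+1.000000+0.000000i ⇒ D=-0.307657+0.255636i

Re=-0.3077 Im=0.2556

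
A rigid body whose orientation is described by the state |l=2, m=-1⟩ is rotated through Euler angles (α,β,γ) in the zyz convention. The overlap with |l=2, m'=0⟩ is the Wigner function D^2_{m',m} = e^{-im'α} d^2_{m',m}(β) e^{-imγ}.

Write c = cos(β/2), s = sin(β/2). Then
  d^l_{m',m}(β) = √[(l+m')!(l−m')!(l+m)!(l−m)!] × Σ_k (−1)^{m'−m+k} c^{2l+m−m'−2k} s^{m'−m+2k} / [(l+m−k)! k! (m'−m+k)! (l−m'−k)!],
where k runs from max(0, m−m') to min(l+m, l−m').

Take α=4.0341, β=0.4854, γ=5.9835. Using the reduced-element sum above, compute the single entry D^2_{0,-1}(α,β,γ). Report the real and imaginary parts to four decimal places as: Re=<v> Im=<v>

Re=-0.4829 Im=0.1492

Split into d^2_{0,-1}(β=0.4854) × two z-phases.
Half-angle: c=0.970693, s=0.240324. N=√(2·2·1·6)=4.898979
k: max(0,(-1)−(0))=0 … min(2+(-1),2−(0))=1
  k=0: (−1)^1·4.8990/(2)·0.9707^3·0.2403^1 = -0.538417
  k=1: (−1)^2·4.8990/(2)·0.9707^1·0.2403^3 = +0.033003
d^2_{0,-1}(0.4854) = -0.538417 +0.033003 = -0.505414
Attach z-rotation phases: D = e^{-i(0)(4.0341)}·(-0.505414)·e^{-i(-1)(5.9835)} = -0.482887+0.149208i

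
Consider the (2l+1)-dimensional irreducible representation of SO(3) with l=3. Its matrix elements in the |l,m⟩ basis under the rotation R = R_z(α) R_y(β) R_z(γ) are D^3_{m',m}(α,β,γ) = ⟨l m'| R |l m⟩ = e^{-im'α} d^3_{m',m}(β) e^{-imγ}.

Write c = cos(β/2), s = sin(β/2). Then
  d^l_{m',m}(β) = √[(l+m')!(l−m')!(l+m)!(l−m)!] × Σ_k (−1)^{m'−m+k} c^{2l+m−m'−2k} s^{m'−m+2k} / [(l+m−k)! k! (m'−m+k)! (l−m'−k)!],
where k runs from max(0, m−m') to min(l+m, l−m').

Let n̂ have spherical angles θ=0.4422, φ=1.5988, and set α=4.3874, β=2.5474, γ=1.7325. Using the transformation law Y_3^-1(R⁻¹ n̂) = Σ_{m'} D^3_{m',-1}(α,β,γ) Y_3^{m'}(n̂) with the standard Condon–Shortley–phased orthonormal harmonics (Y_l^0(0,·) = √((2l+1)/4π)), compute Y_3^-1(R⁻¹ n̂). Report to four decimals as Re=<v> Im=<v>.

Need the full column D^3_{m',-1} for m'=−3..3 at α=4.3874, β=2.5474, γ=1.7325.
cos(β/2)=0.292745, sin(β/2)=0.956191
d^3_{-3,-1}: single k=2 term ⇒ +0.026007;  D = -0.017870+0.018895i
d^3_{-2,-1}: k∈[1..2] ⇒ +0.006501 -0.138718 = -0.132216;  D = +0.062023+0.116766i
d^3_{-1,-1}: k∈[0..2] ⇒ +0.000629 -0.053720 +0.429841 = +0.376750;  D = +0.371739-0.061245i
d^3_{0,-1}: k∈[0..2] ⇒ -0.007122 +0.227936 -0.810592 = -0.589777;  D = +0.094954-0.582083i
d^3_{1,-1}: k∈[0..2] ⇒ +0.040290 -0.573121 +0.764305 = +0.231474;  D = -0.204596-0.108261i
d^3_{2,-1}: k∈[0..1] ⇒ -0.138718 +0.739966 = +0.601248;  D = +0.436173-0.413827i
d^3_{3,-1}: single k=0 term ⇒ +0.277461;  D = +0.116705+0.251723i
Y_3^{m'}(θ=0.4422,φ=1.5988) and Σ D·Y over m':
  (-0.0179+0.0189i)·(+0.0027+0.0326i)  (+0.0620+0.1168i)·(-0.1689+0.0095i)  (+0.3717-0.0612i)·(-0.0119-0.4264i)  (+0.0950-0.5821i)·(+0.3657+0.0000i)  (-0.2046-0.1083i)·(+0.0119-0.4264i)  (+0.4362-0.4138i)·(-0.1689-0.0095i)  (+0.1167+0.2517i)·(-0.0027+0.0326i)
Y_3^-1(R⁻¹ n̂) = -0.142778-0.235517i

Re=-0.1428 Im=-0.2355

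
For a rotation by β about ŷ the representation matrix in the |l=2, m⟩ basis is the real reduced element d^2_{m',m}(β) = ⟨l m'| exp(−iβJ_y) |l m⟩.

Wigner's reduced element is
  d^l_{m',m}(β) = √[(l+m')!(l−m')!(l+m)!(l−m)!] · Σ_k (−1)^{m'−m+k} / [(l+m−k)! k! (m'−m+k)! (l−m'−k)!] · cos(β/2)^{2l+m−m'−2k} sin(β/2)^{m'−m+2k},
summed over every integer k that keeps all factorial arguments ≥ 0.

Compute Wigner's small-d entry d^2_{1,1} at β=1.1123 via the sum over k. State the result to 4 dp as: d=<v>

d^2_{1,1}(β=1.1123) via Wigner's sum:
Half-angle: c=0.849294, s=0.527920. N=√(6·1·6·1)=6.000000
Admissible k: 0..1 (factorial args all ≥0)
  k=0: (−1)^0·6.0000/(6)·0.8493^4·0.5279^0 = +0.520274
  k=1: (−1)^1·6.0000/(2)·0.8493^2·0.5279^2 = -0.603079
d^2_{1,1}(1.1123) = +0.520274 -0.603079 = -0.082805

d=-0.0828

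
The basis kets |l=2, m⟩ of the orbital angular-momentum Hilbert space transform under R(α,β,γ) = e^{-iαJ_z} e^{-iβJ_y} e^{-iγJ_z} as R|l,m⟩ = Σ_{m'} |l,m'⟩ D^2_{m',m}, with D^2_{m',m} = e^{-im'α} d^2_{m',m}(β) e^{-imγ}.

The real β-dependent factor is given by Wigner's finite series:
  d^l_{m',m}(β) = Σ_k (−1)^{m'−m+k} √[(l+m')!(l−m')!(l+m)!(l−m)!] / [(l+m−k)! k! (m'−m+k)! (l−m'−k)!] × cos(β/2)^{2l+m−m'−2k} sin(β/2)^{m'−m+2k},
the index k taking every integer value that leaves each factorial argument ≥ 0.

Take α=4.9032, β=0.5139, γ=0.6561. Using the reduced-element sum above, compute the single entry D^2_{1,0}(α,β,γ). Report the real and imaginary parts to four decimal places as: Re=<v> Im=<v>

Re=-0.0994 Im=-0.5148

First d^2_{1,0}(β=0.5139), then the phase factors e^{-i(1)α} and e^{-i(0)γ}:
Half-angle: c=0.967170, s=0.254132. N=√(6·1·2·2)=4.898979
k: max(0,(0)−(1))=0 … min(2+(0),2−(1))=1
  k=0: (−1)^1·4.8990/(2)·0.9672^3·0.2541^1 = -0.563174
  k=1: (−1)^2·4.8990/(2)·0.9672^1·0.2541^3 = +0.038883
d^2_{1,0}(0.5139) = -0.563174 +0.038883 = -0.524291
D = (+0.189655+0.981851i)·(-0.524291)·(+1.000000+0.000000i) = -0.099435-0.514776i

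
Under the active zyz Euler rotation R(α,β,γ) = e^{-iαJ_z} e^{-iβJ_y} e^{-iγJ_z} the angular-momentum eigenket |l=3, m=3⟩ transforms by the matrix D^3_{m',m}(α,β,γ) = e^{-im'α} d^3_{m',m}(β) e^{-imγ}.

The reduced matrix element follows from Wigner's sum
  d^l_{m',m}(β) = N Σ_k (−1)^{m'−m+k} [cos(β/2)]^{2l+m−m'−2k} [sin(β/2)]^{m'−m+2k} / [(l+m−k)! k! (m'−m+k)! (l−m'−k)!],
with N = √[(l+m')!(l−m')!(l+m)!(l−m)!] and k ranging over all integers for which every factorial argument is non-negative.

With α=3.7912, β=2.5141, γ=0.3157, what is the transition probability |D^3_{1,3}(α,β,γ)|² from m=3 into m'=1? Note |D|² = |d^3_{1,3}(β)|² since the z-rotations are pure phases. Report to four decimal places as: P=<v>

P=0.0010

D^3_{1,3}(3.7912,2.5141,0.3157) = e^{-i·1·3.7912}·d^3_{1,3}(2.5141)·e^{-i·3·0.3157}. Compute d first:
c=cos(2.5141/2)=0.308624, s=sin(2.5141/2)=0.951184; N=√[24·2·720·1]=185.903201
Admissible k: 2..2 (factorial args all ≥0)
  k=2: (−1)^0·185.9032/(48)·0.3086^4·0.9512^2 = +0.031790
d^3_{1,3}(2.5141) = +0.031790
|D^3_{1,3}|² = |d^3_{1,3}(β)|² = (+0.031790)² = 0.001011 (the z-rotation phases have unit modulus)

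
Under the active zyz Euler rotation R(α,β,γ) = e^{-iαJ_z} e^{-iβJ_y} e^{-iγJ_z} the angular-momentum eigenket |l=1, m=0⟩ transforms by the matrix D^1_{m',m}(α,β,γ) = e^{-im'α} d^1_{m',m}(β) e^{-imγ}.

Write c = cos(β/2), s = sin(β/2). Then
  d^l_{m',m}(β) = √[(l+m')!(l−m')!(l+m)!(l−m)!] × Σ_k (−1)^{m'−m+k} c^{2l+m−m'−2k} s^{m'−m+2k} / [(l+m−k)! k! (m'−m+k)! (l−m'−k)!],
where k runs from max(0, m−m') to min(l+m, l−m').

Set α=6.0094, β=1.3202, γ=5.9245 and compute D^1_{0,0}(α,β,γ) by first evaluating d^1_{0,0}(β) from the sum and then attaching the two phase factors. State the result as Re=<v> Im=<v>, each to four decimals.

First d^1_{0,0}(β=1.3202), then the phase factors e^{-i(0)α} and e^{-i(0)γ}:
Half-angle: c=0.789931, s=0.613196. N=√(1·1·1·1)=1.000000
k∈{0,1} keeps every argument non-negative
  k=0: (−1)^0·1.0000/(1)·0.7899^2·0.6132^0 = +0.623991
  k=1: (−1)^1·1.0000/(1)·0.7899^0·0.6132^2 = -0.376009
d^1_{0,0}(1.3202) = +0.623991 -0.376009 = +0.247982
Phases: e^{-i·(0)·6.0094}=+1.000000+0.000000i, e^{-i·(0)·5.9245}=+1.000000+0.000000i ⇒ D=+0.247982+0.000000i

Re=0.2480 Im=0.0000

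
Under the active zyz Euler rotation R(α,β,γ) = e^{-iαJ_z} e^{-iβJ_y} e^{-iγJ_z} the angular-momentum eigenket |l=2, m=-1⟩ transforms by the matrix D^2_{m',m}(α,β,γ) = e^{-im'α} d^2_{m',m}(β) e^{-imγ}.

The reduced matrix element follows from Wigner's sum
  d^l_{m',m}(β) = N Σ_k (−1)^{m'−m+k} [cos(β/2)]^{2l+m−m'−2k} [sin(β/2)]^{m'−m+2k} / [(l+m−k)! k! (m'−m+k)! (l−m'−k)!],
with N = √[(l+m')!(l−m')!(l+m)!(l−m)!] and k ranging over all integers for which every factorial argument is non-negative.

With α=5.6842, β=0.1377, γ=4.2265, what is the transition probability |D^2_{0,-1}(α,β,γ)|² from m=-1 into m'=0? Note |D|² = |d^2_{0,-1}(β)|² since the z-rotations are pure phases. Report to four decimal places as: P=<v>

D^2_{0,-1}(5.6842,0.1377,4.2265) = e^{-i·0·5.6842}·d^2_{0,-1}(0.1377)·e^{-i·-1·4.2265}. Compute d first:
With c≡cos(β/2)=0.997631 and s≡sin(β/2)=0.068796, N=[2·2·1·6]^{1/2}=4.898979
k: max(0,(-1)−(0))=0 … min(2+(-1),2−(0))=1
  k=0: (−1)^1·4.8990/(2)·0.9976^3·0.0688^1 = -0.167319
  k=1: (−1)^2·4.8990/(2)·0.9976^1·0.0688^3 = +0.000796
d^2_{0,-1}(0.1377) = -0.167319 +0.000796 = -0.166524
|D^2_{0,-1}|² = |d^2_{0,-1}(β)|² = (-0.166524)² = 0.027730 (the z-rotation phases have unit modulus)

P=0.0277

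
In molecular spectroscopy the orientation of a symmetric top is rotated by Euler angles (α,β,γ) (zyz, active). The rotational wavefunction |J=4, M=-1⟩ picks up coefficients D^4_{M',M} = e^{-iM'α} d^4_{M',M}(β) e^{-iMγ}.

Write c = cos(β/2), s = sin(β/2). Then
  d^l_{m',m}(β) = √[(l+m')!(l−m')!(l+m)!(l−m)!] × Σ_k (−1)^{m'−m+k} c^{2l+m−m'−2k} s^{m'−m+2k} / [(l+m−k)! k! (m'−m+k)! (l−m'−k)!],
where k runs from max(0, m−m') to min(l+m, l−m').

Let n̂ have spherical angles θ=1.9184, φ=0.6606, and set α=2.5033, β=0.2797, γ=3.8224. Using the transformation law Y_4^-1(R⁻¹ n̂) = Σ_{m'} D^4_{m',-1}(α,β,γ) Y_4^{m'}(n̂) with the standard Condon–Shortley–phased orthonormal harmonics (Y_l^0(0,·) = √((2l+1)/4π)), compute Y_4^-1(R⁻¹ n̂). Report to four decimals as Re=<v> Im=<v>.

Need the full column D^4_{m',-1} for m'=−4..4 at α=2.5033, β=0.2797, γ=3.8224.
cos(β/2)=0.990237, sin(β/2)=0.139395
d^4_{-4,-1}: single k=3 term ⇒ +0.019299;  D = +0.005732+0.018428i
d^4_{-3,-1}: k∈[2..3] ⇒ +0.145411 -0.004802 = +0.140608;  D = +0.046457-0.132712i
d^4_{-2,-1}: k∈[1..3] ⇒ +0.552149 -0.054707 +0.000723 = +0.498165;  D = -0.412337+0.279547i
d^4_{-1,-1}: k∈[0..3] ⇒ +0.924513 -0.274801 +0.010891 -0.000072 = +0.660531;  D = +0.659934+0.028074i
d^4_{0,-1}: k∈[0..3] ⇒ -0.582016 +0.069199 -0.001371 +0.000005 = -0.514183;  D = +0.399554+0.323638i
d^4_{1,-1}: k∈[0..3] ⇒ +0.183200 -0.010891 +0.000108 -0.000000 = +0.172417;  D = +0.042940+0.166985i
d^4_{2,-1}: k∈[0..2] ⇒ -0.036471 +0.001084 -0.000004 = -0.035391;  D = -0.013344+0.032779i
d^4_{3,-1}: k∈[0..1] ⇒ +0.004802 -0.000057 = +0.004745;  D = -0.004056+0.002464i
d^4_{4,-1}: single k=0 term ⇒ -0.000382;  D = -0.000381-0.000035i
Y_4^{m'}(θ=1.9184,φ=0.6606) and Σ D·Y over m':
  (+0.0057+0.0184i)·(-0.3036-0.1655i)  (+0.0465-0.1327i)·(+0.1416+0.3248i)  (-0.4123+0.2795i)·(-0.0137+0.0538i)  (+0.6599+0.0281i)·(+0.2617-0.2034i)  (+0.3996+0.3236i)·(-0.0010+0.0000i)  (+0.0429+0.1670i)·(-0.2617-0.2034i)  (-0.0133+0.0328i)·(-0.0137-0.0538i)  (-0.0041+0.0025i)·(-0.1416+0.3248i)  (-0.0004-0.0000i)·(-0.3036+0.1655i)
Y_4^-1(R⁻¹ n̂) = +0.244205-0.217360i

Re=0.2442 Im=-0.2174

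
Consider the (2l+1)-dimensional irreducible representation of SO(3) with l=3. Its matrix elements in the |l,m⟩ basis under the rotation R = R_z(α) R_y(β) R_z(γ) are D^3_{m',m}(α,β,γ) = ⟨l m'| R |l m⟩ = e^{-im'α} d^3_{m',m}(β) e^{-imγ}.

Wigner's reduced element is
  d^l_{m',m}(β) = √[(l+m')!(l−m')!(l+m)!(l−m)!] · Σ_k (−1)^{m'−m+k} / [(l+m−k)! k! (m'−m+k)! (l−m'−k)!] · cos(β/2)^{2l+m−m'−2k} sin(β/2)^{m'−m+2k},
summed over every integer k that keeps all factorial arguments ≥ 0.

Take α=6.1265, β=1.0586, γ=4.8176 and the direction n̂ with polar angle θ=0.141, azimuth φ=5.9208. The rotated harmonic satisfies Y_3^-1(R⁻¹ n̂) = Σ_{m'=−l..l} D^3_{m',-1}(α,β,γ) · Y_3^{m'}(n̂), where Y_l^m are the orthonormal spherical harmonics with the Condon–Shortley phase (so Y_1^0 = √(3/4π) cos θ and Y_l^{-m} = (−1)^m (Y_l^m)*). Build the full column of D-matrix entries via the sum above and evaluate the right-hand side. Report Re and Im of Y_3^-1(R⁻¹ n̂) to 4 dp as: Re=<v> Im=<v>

Need the full column D^3_{m',-1} for m'=−3..3 at α=6.1265, β=1.0586, γ=4.8176.
cos(β/2)=0.863161, sin(β/2)=0.504929
d^3_{-3,-1}: single k=2 term ⇒ +0.548117;  D = -0.195571-0.512040i
d^3_{-2,-1}: k∈[1..2] ⇒ +0.765048 -0.523596 = +0.241452;  D = -0.049898-0.236240i
d^3_{-1,-1}: k∈[0..2] ⇒ +0.413571 -1.132186 +0.290574 = -0.428041;  D = +0.022023+0.427474i
d^3_{0,-1}: k∈[0..2] ⇒ -0.838069 +0.860357 -0.098137 = -0.075849;  D = -0.007965+0.075430i
d^3_{1,-1}: k∈[0..2] ⇒ +0.849139 -0.387432 +0.016572 = +0.478280;  D = +0.123833-0.461971i
d^3_{2,-1}: k∈[0..1] ⇒ -0.523596 +0.089587 = -0.434009;  D = -0.176410+0.396540i
d^3_{3,-1}: single k=0 term ⇒ +0.187565;  D = +0.102046-0.157376i
Y_3^{m'}(θ=0.141,φ=5.9208) and Σ D·Y over m':
  (-0.1956-0.5120i)·(+0.0005+0.0010i)  (-0.0499-0.2362i)·(+0.0150+0.0132i)  (+0.0220+0.4275i)·(+0.1657+0.0628i)  (-0.0080+0.0754i)·(+0.7025+0.0000i)  (+0.1238-0.4620i)·(-0.1657+0.0628i)  (-0.1764+0.3965i)·(+0.0150-0.0132i)  (+0.1020-0.1574i)·(-0.0005+0.0010i)
Y_3^-1(R⁻¹ n̂) = -0.014773+0.213297i

Re=-0.0148 Im=0.2133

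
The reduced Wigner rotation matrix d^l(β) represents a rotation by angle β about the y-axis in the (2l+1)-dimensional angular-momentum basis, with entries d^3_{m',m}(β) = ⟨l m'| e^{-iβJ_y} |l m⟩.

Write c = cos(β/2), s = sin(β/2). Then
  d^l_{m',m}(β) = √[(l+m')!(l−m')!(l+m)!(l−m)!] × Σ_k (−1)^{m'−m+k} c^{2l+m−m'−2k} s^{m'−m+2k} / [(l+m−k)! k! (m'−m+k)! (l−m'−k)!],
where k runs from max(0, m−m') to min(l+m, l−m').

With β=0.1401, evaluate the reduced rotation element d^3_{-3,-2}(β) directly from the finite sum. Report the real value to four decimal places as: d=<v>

d^3_{-3,-2}(β=0.1401) via Wigner's sum:
With c≡cos(β/2)=0.997548 and s≡sin(β/2)=0.069993, N=[1·720·1·120]^{1/2}=293.938769
The bounds max(0,m−m')=1 and min(l+m,l−m')=1 give 1 term
  k=1: (−1)^0·293.9388/(120)·0.9975^5·0.0700^1 = +0.169354
d^3_{-3,-2}(0.1401) = +0.169354

d=0.1694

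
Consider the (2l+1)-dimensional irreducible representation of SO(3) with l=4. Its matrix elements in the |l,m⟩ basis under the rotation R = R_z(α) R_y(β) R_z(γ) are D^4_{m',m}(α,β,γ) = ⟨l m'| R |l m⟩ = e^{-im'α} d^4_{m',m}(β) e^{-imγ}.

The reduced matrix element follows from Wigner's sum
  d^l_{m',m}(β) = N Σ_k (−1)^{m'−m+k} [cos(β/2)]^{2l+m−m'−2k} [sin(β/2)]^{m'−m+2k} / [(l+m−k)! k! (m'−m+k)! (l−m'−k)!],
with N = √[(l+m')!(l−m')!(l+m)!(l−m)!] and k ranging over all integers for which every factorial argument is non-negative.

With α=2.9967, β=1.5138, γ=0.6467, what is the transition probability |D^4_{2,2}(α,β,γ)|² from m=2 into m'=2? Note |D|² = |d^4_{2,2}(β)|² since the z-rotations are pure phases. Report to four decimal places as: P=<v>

D^4_{2,2}(2.9967,1.5138,0.6467) = e^{-i·2·2.9967}·d^4_{2,2}(1.5138)·e^{-i·2·0.6467}. Compute d first:
With c≡cos(β/2)=0.726968 and s≡sin(β/2)=0.686671, N=[720·2·720·2]^{1/2}=1440.000000
k: max(0,(2)−(2))=0 … min(4+(2),4−(2))=2
  k=0: (−1)^0·1440.0000/(1440)·0.7270^8·0.6867^0 = +0.078005
  k=1: (−1)^1·1440.0000/(120)·0.7270^6·0.6867^2 = -0.835163
  k=2: (−1)^2·1440.0000/(96)·0.7270^4·0.6867^4 = +0.931425
d^4_{2,2}(1.5138) = +0.078005 -0.835163 +0.931425 = +0.174267
|D^4_{2,2}|² = |d^4_{2,2}(β)|² = (+0.174267)² = 0.030369 (the z-rotation phases have unit modulus)

P=0.0304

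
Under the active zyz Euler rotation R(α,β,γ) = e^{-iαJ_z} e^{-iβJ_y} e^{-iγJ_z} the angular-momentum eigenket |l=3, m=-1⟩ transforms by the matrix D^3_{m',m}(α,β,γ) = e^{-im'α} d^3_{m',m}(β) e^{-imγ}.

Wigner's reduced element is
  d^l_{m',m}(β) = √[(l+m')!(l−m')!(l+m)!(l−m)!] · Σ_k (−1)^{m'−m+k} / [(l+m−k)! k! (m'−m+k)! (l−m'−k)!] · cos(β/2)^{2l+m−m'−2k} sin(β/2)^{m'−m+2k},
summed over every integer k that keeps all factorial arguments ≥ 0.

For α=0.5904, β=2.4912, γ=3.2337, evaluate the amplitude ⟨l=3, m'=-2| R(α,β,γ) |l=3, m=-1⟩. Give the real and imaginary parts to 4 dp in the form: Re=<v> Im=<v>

Split into d^3_{-2,-1}(β=2.4912) × two z-phases.
c=cos(2.4912/2)=0.319495, s=sin(2.4912/2)=0.947588; N=√[1·120·2·24]=75.894664
k: max(0,(-1)−(-2))=1 … min(3+(-1),3−(-2))=2
  k=1: (−1)^0·75.8947/(24)·0.3195^5·0.9476^1 = +0.009976
  k=2: (−1)^1·75.8947/(12)·0.3195^3·0.9476^3 = -0.175501
d^3_{-2,-1}(2.4912) = +0.009976 -0.175501 = -0.165526
Phases: e^{-i·(-2)·0.5904}=+0.380185+0.924910i, e^{-i·(-1)·3.2337}=-0.995761-0.091977i ⇒ D=+0.048582+0.158236i

Re=0.0486 Im=0.1582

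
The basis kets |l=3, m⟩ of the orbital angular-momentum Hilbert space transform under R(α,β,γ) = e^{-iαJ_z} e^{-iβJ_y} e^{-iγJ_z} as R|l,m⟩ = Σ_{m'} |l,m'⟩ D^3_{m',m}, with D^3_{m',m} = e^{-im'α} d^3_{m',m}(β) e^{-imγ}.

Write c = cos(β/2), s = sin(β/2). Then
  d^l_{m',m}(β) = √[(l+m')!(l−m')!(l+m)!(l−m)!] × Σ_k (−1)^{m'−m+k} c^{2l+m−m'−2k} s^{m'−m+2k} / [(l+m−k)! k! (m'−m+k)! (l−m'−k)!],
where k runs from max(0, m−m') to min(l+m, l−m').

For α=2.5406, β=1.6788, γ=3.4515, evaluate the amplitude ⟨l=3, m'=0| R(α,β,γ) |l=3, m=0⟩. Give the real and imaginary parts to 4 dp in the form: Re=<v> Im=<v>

Split into d^3_{0,0}(β=1.6788) × two z-phases.
Half-angle: c=0.667909, s=0.744243. N=√(6·6·6·6)=36.000000
Admissible k: 0..3 (factorial args all ≥0)
  k=0: (−1)^0·36.0000/(36)·0.6679^6·0.7442^0 = +0.088778
  k=1: (−1)^1·36.0000/(4)·0.6679^4·0.7442^2 = -0.992069
  k=2: (−1)^2·36.0000/(4)·0.6679^2·0.7442^4 = +1.231787
  k=3: (−1)^3·36.0000/(36)·0.6679^0·0.7442^6 = -0.169937
d^3_{0,0}(1.6788) = +0.088778 -0.992069 +1.231787 -0.169937 = +0.158559
Phases: e^{-i·(0)·2.5406}=+1.000000+0.000000i, e^{-i·(0)·3.4515}=+1.000000+0.000000i ⇒ D=+0.158559+0.000000i

Re=0.1586 Im=0.0000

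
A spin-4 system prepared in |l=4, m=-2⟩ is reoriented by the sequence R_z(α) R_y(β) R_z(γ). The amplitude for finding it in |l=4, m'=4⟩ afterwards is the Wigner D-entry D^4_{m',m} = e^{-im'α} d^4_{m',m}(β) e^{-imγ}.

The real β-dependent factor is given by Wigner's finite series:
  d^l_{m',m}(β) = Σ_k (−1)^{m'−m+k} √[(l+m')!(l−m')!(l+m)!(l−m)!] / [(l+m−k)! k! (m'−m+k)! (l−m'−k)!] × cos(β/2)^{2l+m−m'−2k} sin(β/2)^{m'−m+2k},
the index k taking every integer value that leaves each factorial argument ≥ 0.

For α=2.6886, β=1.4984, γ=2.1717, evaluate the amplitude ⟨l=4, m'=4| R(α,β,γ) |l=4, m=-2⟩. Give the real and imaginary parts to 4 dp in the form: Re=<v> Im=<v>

Re=0.2808 Im=-0.0361

First d^4_{4,-2}(β=1.4984), then the phase factors e^{-i(4)α} and e^{-i(-2)γ}:
c=cos(1.4984/2)=0.732234, s=sin(1.4984/2)=0.681053; N=√[40320·1·2·720]=7619.763776
Admissible k: 0..0 (factorial args all ≥0)
  k=0: (−1)^6·7619.7638/(1440)·0.7322^2·0.6811^6 = +0.283116
d^4_{4,-2}(1.4984) = +0.283116
Attach z-rotation phases: D = e^{-i(4)(2.6886)}·(+0.283116)·e^{-i(-2)(2.1717)} = +0.280807-0.036088i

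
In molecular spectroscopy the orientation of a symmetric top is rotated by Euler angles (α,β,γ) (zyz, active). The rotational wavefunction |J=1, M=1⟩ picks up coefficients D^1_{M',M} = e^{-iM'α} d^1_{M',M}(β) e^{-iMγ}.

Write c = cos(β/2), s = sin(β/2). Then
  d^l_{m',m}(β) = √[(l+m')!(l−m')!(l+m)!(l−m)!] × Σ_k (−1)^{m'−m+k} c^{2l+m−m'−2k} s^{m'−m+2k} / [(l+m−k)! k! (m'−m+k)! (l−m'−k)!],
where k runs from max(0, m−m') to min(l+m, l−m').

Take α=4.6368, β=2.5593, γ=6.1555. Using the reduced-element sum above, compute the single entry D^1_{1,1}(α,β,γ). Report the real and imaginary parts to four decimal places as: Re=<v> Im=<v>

Re=-0.0166 Im=0.0807

First d^1_{1,1}(β=2.5593), then the phase factors e^{-i(1)α} and e^{-i(1)γ}:
With c≡cos(β/2)=0.287050 and s≡sin(β/2)=0.957915, N=[2·1·2·1]^{1/2}=2.000000
Admissible k: 0..0 (factorial args all ≥0)
  k=0: (−1)^0·2.0000/(2)·0.2871^2·0.9579^0 = +0.082398
d^1_{1,1}(2.5593) = +0.082398
Attach z-rotation phases: D = e^{-i(1)(4.6368)}·(+0.082398)·e^{-i(1)(6.1555)} = -0.016634+0.080701i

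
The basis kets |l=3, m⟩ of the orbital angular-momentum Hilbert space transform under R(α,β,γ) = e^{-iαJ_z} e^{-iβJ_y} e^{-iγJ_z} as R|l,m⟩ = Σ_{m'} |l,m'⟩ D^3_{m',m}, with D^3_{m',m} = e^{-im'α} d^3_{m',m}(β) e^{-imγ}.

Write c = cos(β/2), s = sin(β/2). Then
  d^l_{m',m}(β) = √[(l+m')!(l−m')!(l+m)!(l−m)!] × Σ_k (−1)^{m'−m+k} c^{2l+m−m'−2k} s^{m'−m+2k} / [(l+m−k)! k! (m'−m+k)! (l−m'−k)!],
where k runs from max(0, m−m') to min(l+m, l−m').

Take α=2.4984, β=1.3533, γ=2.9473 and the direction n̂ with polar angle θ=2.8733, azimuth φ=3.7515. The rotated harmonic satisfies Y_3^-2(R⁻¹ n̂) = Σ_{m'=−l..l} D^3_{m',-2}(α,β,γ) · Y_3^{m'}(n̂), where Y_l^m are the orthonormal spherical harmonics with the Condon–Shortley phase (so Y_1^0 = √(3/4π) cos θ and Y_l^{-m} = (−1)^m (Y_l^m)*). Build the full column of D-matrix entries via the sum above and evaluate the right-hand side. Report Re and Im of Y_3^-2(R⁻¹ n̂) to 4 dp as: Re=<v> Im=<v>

Re=-0.0793 Im=0.1003

Need the full column D^3_{m',-2} for m'=−3..3 at α=2.4984, β=1.3533, γ=2.9473.
cos(β/2)=0.779675, sin(β/2)=0.626185
d^3_{-3,-2}: single k=1 term ⇒ +0.441922;  D = +0.300379+0.324141i
d^3_{-2,-2}: k∈[0..1] ⇒ +0.224637 -0.724484 = -0.499847;  D = +0.051977+0.497137i
d^3_{-1,-2}: k∈[0..1] ⇒ -0.570519 +0.736000 = +0.165481;  D = -0.084940+0.142018i
d^3_{0,-2}: k∈[0..1] ⇒ +0.793633 -0.511914 = +0.281718;  D = +0.260715-0.106737i
d^3_{1,-2}: k∈[0..1] ⇒ -0.736000 +0.237370 = -0.498630;  D = +0.482555+0.125588i
d^3_{2,-2}: k∈[0..1] ⇒ +0.467312 -0.060286 = +0.407026;  D = +0.253712+0.318277i
d^3_{3,-2}: single k=0 term ⇒ -0.183866;  D = +0.005479+0.183784i
Y_3^{m'}(θ=2.8733,φ=3.7515) and Σ D·Y over m':
  (+0.3004+0.3241i)·(+0.0020+0.0075i)  (+0.0520+0.4971i)·(-0.0238+0.0650i)  (-0.0849+0.1420i)·(-0.2562+0.1790i)  (+0.2607-0.1067i)·(-0.5932+0.0000i)  (+0.4826+0.1256i)·(+0.2562+0.1790i)  (+0.2537+0.3183i)·(-0.0238-0.0650i)  (+0.0055+0.1838i)·(-0.0020+0.0075i)
Y_3^-2(R⁻¹ n̂) = -0.079308+0.100346i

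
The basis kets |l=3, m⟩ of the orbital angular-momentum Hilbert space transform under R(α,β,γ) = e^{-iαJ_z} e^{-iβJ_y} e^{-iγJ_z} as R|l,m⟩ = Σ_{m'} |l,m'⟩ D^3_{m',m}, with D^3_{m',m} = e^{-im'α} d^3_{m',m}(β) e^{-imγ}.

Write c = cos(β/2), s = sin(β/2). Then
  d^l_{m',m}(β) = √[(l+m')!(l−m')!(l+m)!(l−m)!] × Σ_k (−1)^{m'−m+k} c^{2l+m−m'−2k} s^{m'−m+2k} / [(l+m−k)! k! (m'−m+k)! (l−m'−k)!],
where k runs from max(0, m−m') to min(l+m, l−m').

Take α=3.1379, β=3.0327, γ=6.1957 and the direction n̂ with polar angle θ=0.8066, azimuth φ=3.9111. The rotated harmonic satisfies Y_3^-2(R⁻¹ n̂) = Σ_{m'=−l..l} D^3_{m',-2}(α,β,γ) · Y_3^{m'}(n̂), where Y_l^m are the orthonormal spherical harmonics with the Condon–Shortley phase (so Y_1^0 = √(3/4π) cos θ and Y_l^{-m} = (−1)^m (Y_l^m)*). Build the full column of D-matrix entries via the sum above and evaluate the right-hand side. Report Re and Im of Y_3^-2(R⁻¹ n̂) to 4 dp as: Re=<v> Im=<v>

Re=-0.1255 Im=-0.3671

Need the full column D^3_{m',-2} for m'=−3..3 at α=3.1379, β=3.0327, γ=6.1957.
cos(β/2)=0.054419, sin(β/2)=0.998518
d^3_{-3,-2}: single k=1 term ⇒ +0.000001;  D = -0.000001+0.000000i
d^3_{-2,-2}: k∈[0..1] ⇒ +0.000000 -0.000044 = -0.000044;  D = -0.000043+0.000008i
d^3_{-1,-2}: k∈[0..1] ⇒ -0.000002 +0.001015 = +0.001013;  D = -0.000997+0.000180i
d^3_{0,-2}: k∈[0..1] ⇒ +0.000048 -0.016125 = -0.016077;  D = -0.015831+0.002799i
d^3_{1,-2}: k∈[0..1] ⇒ -0.001015 +0.170818 = +0.169803;  D = -0.167319+0.028942i
d^3_{2,-2}: k∈[0..1] ⇒ +0.014720 -0.991142 = -0.976422;  D = -0.962743+0.162869i
d^3_{3,-2}: single k=0 term ⇒ -0.132315;  D = +0.130542-0.021589i
Y_3^{m'}(θ=0.8066,φ=3.9111) and Σ D·Y over m':
  (-0.0000+0.0000i)·(+0.1056+0.1162i)  (-0.0000+0.0000i)·(+0.0117-0.3684i)  (-0.0010+0.0002i)·(-0.2336+0.2263i)  (-0.0158+0.0028i)·(-0.1565+0.0000i)  (-0.1673+0.0289i)·(+0.2336+0.2263i)  (-0.9627+0.1629i)·(+0.0117+0.3684i)  (+0.1305-0.0216i)·(-0.1056+0.1162i)
Y_3^-2(R⁻¹ n̂) = -0.125516-0.367103i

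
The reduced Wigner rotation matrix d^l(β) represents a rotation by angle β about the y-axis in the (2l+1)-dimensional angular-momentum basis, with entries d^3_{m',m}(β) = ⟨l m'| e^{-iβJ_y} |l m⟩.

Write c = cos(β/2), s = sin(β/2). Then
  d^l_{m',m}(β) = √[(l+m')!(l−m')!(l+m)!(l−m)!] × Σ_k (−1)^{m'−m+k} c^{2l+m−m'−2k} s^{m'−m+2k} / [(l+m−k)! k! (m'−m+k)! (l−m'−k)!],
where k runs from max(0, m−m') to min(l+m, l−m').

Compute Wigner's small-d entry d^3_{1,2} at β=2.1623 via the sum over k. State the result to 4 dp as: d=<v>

d^3_{1,2}(β=2.1623) via Wigner's sum:
Half-angle: c=0.470314, s=0.882499. N=√(24·2·120·1)=75.894664
k∈{1,2} keeps every argument non-negative
  k=1: (−1)^0·75.8947/(24)·0.4703^5·0.8825^1 = +0.064217
  k=2: (−1)^1·75.8947/(12)·0.4703^3·0.8825^3 = -0.452206
d^3_{1,2}(2.1623) = +0.064217 -0.452206 = -0.387988

d=-0.3880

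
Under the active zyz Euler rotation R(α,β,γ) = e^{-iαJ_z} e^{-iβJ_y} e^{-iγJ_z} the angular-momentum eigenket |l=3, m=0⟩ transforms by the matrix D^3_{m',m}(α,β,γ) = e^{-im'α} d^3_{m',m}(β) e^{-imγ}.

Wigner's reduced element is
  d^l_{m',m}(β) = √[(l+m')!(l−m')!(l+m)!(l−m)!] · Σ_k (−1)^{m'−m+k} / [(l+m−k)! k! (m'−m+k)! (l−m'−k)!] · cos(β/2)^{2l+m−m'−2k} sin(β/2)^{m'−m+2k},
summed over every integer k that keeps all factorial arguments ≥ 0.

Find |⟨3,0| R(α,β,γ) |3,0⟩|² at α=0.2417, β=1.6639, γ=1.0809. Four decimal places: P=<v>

P=0.0189

D^3_{0,0}(0.2417,1.6639,1.0809) = e^{-i·0·0.2417}·d^3_{0,0}(1.6639)·e^{-i·0·1.0809}. Compute d first:
c=cos(1.6639/2)=0.673436, s=sin(1.6639/2)=0.739246; N=√[6·6·6·6]=36.000000
k: max(0,(0)−(0))=0 … min(3+(0),3−(0))=3
  k=0: (−1)^0·36.0000/(36)·0.6734^6·0.7392^0 = +0.093277
  k=1: (−1)^1·36.0000/(4)·0.6734^4·0.7392^2 = -1.011590
  k=2: (−1)^2·36.0000/(4)·0.6734^2·0.7392^4 = +1.218963
  k=3: (−1)^3·36.0000/(36)·0.6734^0·0.7392^6 = -0.163205
d^3_{0,0}(1.6639) = +0.093277 -1.011590 +1.218963 -0.163205 = +0.137445
|D^3_{0,0}|² = |d^3_{0,0}(β)|² = (+0.137445)² = 0.018891 (the z-rotation phases have unit modulus)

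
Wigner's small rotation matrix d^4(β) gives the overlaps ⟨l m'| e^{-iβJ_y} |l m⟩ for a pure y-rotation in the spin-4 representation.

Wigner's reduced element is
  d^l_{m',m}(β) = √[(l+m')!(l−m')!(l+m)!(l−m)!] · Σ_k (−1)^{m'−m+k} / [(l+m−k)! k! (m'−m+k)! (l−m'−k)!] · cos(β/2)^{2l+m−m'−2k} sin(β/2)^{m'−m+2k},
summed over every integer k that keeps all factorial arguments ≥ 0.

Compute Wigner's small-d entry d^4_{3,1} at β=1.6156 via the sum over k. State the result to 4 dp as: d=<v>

d=-0.3718

d^4_{3,1}(β=1.6156) via Wigner's sum:
Half-angle: c=0.691090, s=0.722769. N=√(5040·1·120·6)=1904.940944
Admissible k: 0..1 (factorial args all ≥0)
  k=0: (−1)^2·1904.9409/(240)·0.6911^6·0.7228^2 = +0.451728
  k=1: (−1)^3·1904.9409/(144)·0.6911^4·0.7228^4 = -0.823483
d^4_{3,1}(1.6156) = +0.451728 -0.823483 = -0.371755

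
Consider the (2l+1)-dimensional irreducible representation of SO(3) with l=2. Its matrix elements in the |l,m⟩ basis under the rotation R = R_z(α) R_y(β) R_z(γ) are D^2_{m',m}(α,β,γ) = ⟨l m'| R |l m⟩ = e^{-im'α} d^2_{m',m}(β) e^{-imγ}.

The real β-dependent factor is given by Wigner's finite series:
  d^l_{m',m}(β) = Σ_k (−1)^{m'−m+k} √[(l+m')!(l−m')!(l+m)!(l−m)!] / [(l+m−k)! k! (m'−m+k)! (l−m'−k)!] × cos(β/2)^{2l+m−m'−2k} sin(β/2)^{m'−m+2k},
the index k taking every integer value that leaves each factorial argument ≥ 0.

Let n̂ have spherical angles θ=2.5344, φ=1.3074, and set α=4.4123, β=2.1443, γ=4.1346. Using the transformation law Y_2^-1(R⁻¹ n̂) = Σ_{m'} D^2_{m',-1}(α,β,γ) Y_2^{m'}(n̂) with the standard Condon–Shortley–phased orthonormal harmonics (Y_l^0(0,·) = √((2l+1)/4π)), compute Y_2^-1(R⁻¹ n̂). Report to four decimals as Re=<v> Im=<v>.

Need the full column D^2_{m',-1} for m'=−2..2 at α=4.4123, β=2.1443, γ=4.1346.
cos(β/2)=0.478237, sin(β/2)=0.878231
d^2_{-2,-1}: single k=1 term ⇒ +0.192118;  D = +0.177485+0.073544i
d^2_{-1,-1}: k∈[0..1] ⇒ +0.052309 -0.529206 = -0.476898;  D = +0.304635-0.366918i
d^2_{0,-1}: k∈[0..1] ⇒ -0.235296 +0.793496 = +0.558200;  D = -0.304874-0.467589i
d^2_{1,-1}: k∈[0..1] ⇒ +0.529206 -0.594887 = -0.065681;  D = -0.063164+0.018006i
d^2_{2,-1}: single k=0 term ⇒ -0.647887;  D = +0.014504-0.647725i
Y_2^{m'}(θ=2.5344,φ=1.3074) and Σ D·Y over m':
  (+0.1775+0.0735i)·(-0.1087-0.0632i)  (+0.3046-0.3669i)·(-0.0943+0.3495i)  (-0.3049-0.4676i)·(+0.3228+0.0000i)  (-0.0632+0.0180i)·(+0.0943+0.3495i)  (+0.0145-0.6477i)·(-0.1087+0.0632i)
Y_2^-1(R⁻¹ n̂) = +0.013613+0.021867i

Re=0.0136 Im=0.0219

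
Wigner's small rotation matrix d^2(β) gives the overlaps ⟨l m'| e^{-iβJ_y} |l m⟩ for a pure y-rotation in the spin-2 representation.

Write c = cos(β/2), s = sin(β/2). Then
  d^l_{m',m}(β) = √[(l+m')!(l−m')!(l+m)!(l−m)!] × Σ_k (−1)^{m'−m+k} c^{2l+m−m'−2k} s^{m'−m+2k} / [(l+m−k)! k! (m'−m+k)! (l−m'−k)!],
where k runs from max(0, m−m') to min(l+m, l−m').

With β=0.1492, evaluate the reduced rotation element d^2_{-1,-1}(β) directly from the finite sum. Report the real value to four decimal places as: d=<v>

d^2_{-1,-1}(β=0.1492) via Wigner's sum:
c=cos(0.1492/2)=0.997219, s=sin(0.1492/2)=0.074531; N=√[1·6·1·6]=6.000000
k: max(0,(-1)−(-1))=0 … min(2+(-1),2−(-1))=1
  k=0: (−1)^0·6.0000/(6)·0.9972^4·0.0745^0 = +0.988921
  k=1: (−1)^1·6.0000/(2)·0.9972^2·0.0745^2 = -0.016572
d^2_{-1,-1}(0.1492) = +0.988921 -0.016572 = +0.972349

d=0.9723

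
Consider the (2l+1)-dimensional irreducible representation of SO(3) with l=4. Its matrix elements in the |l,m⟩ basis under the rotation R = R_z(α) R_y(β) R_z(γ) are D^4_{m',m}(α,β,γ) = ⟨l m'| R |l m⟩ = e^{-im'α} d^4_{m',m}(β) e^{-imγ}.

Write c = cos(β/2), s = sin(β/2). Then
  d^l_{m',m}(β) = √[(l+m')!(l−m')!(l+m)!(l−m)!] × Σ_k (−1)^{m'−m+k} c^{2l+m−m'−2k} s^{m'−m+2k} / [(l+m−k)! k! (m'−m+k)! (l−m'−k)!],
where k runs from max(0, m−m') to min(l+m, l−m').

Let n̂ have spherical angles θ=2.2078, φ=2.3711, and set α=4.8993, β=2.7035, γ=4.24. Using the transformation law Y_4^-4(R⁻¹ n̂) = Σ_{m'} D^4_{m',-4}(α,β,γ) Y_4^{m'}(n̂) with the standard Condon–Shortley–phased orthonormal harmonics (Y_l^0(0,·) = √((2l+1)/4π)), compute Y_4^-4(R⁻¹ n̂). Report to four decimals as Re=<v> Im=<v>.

Re=0.3825 Im=0.0420

Need the full column D^4_{m',-4} for m'=−4..4 at α=4.8993, β=2.7035, γ=4.24.
cos(β/2)=0.217299, sin(β/2)=0.976105
d^4_{-4,-4}: single k=0 term ⇒ +0.000005;  D = +0.000002-0.000005i
d^4_{-3,-4}: single k=0 term ⇒ -0.000063;  D = -0.000061-0.000015i
d^4_{-2,-4}: single k=0 term ⇒ +0.000531;  D = -0.000029+0.000530i
d^4_{-1,-4}: single k=0 term ⇒ -0.003372;  D = +0.003343-0.000443i
d^4_{0,-4}: single k=0 term ⇒ +0.016934;  D = -0.005307-0.016081i
d^4_{1,-4}: single k=0 term ⇒ -0.068038;  D = -0.059523+0.032957i
d^4_{2,-4}: single k=0 term ⇒ +0.216109;  D = +0.137991+0.166318i
d^4_{3,-4}: single k=0 term ⇒ -0.518894;  D = +0.330817-0.399764i
d^4_{4,-4}: single k=0 term ⇒ +0.824086;  D = -0.721461-0.398261i
Y_4^{m'}(θ=2.2078,φ=2.3711) and Σ D·Y over m':
  (+0.0000-0.0000i)·(-0.1845+0.0110i)  (-0.0001-0.0000i)·(-0.2610+0.2854i)  (-0.0000+0.0005i)·(+0.0095+0.3190i)  (+0.0033-0.0004i)·(-0.0850-0.0825i)  (-0.0053-0.0161i)·(-0.3420+0.0000i)  (-0.0595+0.0330i)·(+0.0850-0.0825i)  (+0.1380+0.1663i)·(+0.0095-0.3190i)  (+0.3308-0.3998i)·(+0.2610+0.2854i)  (-0.7215-0.3983i)·(-0.1845-0.0110i)
Y_4^-4(R⁻¹ n̂) = +0.382522+0.042024i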